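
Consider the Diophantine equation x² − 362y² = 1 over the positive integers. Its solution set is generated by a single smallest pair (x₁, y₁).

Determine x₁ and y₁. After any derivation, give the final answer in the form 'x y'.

723 38

d=362: √d = [19; 38] (ℓ=1, odd), read p_1/q_1
step 0: (19, 1)  from 19·(1,0) + (0,1)
step 1: (723, 38)  from 38·(19,1) + (1,0)
→ (723, 38).  Check: 723²=522729, 362·38²=522728, difference 1.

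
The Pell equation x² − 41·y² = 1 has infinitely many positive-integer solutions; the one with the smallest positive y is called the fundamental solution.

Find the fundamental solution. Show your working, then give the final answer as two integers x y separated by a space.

2049 320

√41 → a₀=6, period (2,2,12); ℓ=3 odd so k=5
i=0: a=6 ⇒ p=6, q=1
…
i=3: a=12 ⇒ p=397, q=62
i=4: a=2 ⇒ p=826, q=129
i=5: a=2 ⇒ p=2049, q=320
(x₁, y₁) = (2049, 320);  2049² − 41·320² = 1 ✓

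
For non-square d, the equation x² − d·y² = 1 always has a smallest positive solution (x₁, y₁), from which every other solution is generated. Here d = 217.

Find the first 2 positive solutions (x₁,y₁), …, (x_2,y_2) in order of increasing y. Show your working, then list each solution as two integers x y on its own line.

3844063 260952
29553640695937 2006231855952

√217 → a₀=14, period (1,2,1,2,1,…,2,1,28); ℓ=16 even so k=15
step 0: (14, 1)  from 14·(1,0) + (0,1)
step 1: (15, 1)  from 1·(14,1) + (1,0)
…
step 3: (59, 4)  from 1·(44,3) + (15,1)
step 4: (162, 11)  from 2·(59,4) + (44,3)
…
step 6: (383, 26)  from 1·(221,15) + (162,11)
…
step 8: (15055, 1022)  from 4·(3668,249) + (383,26)
…
step 10: (154218, 10469)  from 1·(139163,9447) + (15055,1022)
…
step 12: (740980, 50301)  from 2·(293381,19916) + (154218,10469)
step 13: (1034361, 70217)  from 1·(740980,50301) + (293381,19916)
step 14: (2809702, 190735)  from 2·(1034361,70217) + (740980,50301)
step 15: (3844063, 260952)  from 1·(2809702,190735) + (1034361,70217)
(x₁, y₁) = (3844063, 260952);  3844063² − 217·260952² = 1 ✓
(x_2, y_2) = (3844063·3844063 + 217·260952·260952, 3844063·260952 + 260952·3844063) = (29553640695937, 2006231855952)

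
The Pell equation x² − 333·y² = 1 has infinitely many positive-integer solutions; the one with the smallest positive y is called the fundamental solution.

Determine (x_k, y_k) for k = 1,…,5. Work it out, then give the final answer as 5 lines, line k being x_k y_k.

73 4
10657 584
1555849 85260
227143297 12447376
33161365513 1817231636

√333 = [18; 4,36, …], period ℓ=2 (even) → k=1
step 0: (18, 1)  from 18·(1,0) + (0,1)
step 1: (73, 4)  from 4·(18,1) + (1,0)
(x₁, y₁) = (73, 4);  73² − 333·4² = 1 ✓
(x_2, y_2) = (73·73 + 333·4·4, 73·4 + 4·73) = (10657, 584)
(x_3, y_3) = (73·10657 + 333·4·584, 73·584 + 4·10657) = (1555849, 85260)
(x_4, y_4) = (73·1555849 + 333·4·85260, 73·85260 + 4·1555849) = (227143297, 12447376)
(x_5, y_5) = (73·227143297 + 333·4·12447376, 73·12447376 + 4·227143297) = (33161365513, 1817231636)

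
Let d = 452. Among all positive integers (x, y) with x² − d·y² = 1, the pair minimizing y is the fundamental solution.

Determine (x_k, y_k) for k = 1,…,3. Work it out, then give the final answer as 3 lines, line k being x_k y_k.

1204353 56648
2900932297217 136448377488
6987493029899166849 328664025545553880

d=452: √d = [21; 3,1,5,3,10,3,5,1,3,42] (ℓ=10, even), read p_9/q_9
i=0: a=21 ⇒ p=21, q=1
i=1: a=3 ⇒ p=64, q=3
i=2: a=1 ⇒ p=85, q=4
i=3: a=5 ⇒ p=489, q=23
…
i=5: a=10 ⇒ p=16009, q=753
i=6: a=3 ⇒ p=49579, q=2332
i=7: a=5 ⇒ p=263904, q=12413
i=8: a=1 ⇒ p=313483, q=14745
i=9: a=3 ⇒ p=1204353, q=56648
→ (1204353, 56648).  Check: 1204353²=1450466148609, 452·56648²=1450466148608, difference 1.
(x_2, y_2) = (1204353·1204353 + 452·56648·56648, 1204353·56648 + 56648·1204353) = (2900932297217, 136448377488)
(x_3, y_3) = (1204353·2900932297217 + 452·56648·136448377488, 1204353·136448377488 + 56648·2900932297217) = (6987493029899166849, 328664025545553880)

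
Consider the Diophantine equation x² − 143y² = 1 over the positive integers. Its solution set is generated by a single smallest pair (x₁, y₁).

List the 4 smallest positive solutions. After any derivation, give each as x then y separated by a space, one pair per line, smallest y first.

12 1
287 24
6876 575
164737 13776

√143 = [11; 1,22, …], period ℓ=2 (even) → k=1
a_0=11:  p_0=11·1+0=11,  q_0=11·0+1=1
a_1=1:  p_1=1·11+1=12,  q_1=1·1+0=1
(x₁, y₁) = (12, 1);  12² − 143·1² = 1 ✓
n=2: (12,1)∘(12,1) = (12·12+143·1·1, 12·1+1·12) = (287,24)
n=3: (287,24)∘(12,1) = (12·287+143·1·24, 12·24+1·287) = (6876,575)
n=4: (6876,575)∘(12,1) = (12·6876+143·1·575, 12·575+1·6876) = (164737,13776)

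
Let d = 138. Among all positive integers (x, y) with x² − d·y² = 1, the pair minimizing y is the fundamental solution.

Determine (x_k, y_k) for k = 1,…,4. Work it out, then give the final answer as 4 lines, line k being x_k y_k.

47 4
4417 376
415151 35340
39019777 3321584

[11; 1,2,1,22] for √138; ℓ=4 ⇒ convergent index 3
i=0: a=11 ⇒ p=11, q=1
i=1: a=1 ⇒ p=12, q=1
i=2: a=2 ⇒ p=35, q=3
i=3: a=1 ⇒ p=47, q=4
fundamental: x₁=47, y₁=4  (since 2209 − 138·16 = 1)
(x_2, y_2) = (47·47 + 138·4·4, 47·4 + 4·47) = (4417, 376)
(x_3, y_3) = (47·4417 + 138·4·376, 47·376 + 4·4417) = (415151, 35340)
(x_4, y_4) = (47·415151 + 138·4·35340, 47·35340 + 4·415151) = (39019777, 3321584)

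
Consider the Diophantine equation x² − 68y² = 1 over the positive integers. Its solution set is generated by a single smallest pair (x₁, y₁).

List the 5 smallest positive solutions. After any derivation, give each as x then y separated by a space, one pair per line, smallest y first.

33 4
2177 264
143649 17420
9478657 1149456
625447713 75846676

d=68: √d = [8; 4,16] (ℓ=2, even), read p_1/q_1
k=0  a_k=8  p_k/q_k = 8/1
k=1  a_k=4  p_k/q_k = 33/4
fundamental: x₁=33, y₁=4  (since 1089 − 68·16 = 1)
(33+4√68)^2 = 2177 + 264√68
(33+4√68)^3 = 143649 + 17420√68
(33+4√68)^4 = 9478657 + 1149456√68
(33+4√68)^5 = 625447713 + 75846676√68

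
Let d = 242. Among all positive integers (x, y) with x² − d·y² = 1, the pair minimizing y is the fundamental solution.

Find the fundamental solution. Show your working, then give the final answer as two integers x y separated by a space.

√242 = [15; 1,1,3,1,14,1,3,1,1,30, …], period ℓ=10 (even) → k=9
i=0: a=15 ⇒ p=15, q=1
i=1: a=1 ⇒ p=16, q=1
…
i=4: a=1 ⇒ p=140, q=9
i=5: a=14 ⇒ p=2069, q=133
…
i=7: a=3 ⇒ p=8696, q=559
i=8: a=1 ⇒ p=10905, q=701
i=9: a=1 ⇒ p=19601, q=1260
fundamental: x₁=19601, y₁=1260  (since 384199201 − 242·1587600 = 1)

19601 1260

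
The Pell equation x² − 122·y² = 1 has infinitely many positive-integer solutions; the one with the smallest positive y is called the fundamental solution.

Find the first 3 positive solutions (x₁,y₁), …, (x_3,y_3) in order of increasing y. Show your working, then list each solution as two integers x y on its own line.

243 22
118097 10692
57394899 5196290

d=122: √d = [11; 22] (ℓ=1, odd), read p_1/q_1
k=0  a_k=11  p_k/q_k = 11/1
k=1  a_k=22  p_k/q_k = 243/22
(x₁, y₁) = (243, 22);  243² − 122·22² = 1 ✓
(x_2, y_2) = (243·243 + 122·22·22, 243·22 + 22·243) = (118097, 10692)
(x_3, y_3) = (243·118097 + 122·22·10692, 243·10692 + 22·118097) = (57394899, 5196290)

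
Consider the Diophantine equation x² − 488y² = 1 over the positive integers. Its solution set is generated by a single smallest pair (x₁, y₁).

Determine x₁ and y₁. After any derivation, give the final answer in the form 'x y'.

√488 = [22; 11,44, …], period ℓ=2 (even) → k=1
a_0=22:  p_0=22·1+0=22,  q_0=22·0+1=1
a_1=11:  p_1=11·22+1=243,  q_1=11·1+0=11
fundamental: x₁=243, y₁=11  (since 59049 − 488·121 = 1)

243 11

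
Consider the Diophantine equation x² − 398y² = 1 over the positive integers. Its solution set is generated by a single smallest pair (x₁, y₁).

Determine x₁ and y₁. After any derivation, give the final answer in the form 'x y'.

399 20

d=398: √d = [19; 1,18,1,38] (ℓ=4, even), read p_3/q_3
k=0  a_k=19  p_k/q_k = 19/1
…
k=2  a_k=18  p_k/q_k = 379/19
k=3  a_k=1  p_k/q_k = 399/20
→ (399, 20).  Check: 399²=159201, 398·20²=159200, difference 1.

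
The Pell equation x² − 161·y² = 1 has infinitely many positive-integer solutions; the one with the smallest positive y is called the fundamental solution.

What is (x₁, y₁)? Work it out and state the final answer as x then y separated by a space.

√161 = [12; 1,2,4,1,2,1,4,2,1,24, …], period ℓ=10 (even) → k=9
k=0  a_k=12  p_k/q_k = 12/1
k=1  a_k=1  p_k/q_k = 13/1
k=2  a_k=2  p_k/q_k = 38/3
…
k=4  a_k=1  p_k/q_k = 203/16
k=5  a_k=2  p_k/q_k = 571/45
k=6  a_k=1  p_k/q_k = 774/61
…
k=8  a_k=2  p_k/q_k = 8108/639
k=9  a_k=1  p_k/q_k = 11775/928
→ (11775, 928).  Check: 11775²=138650625, 161·928²=138650624, difference 1.

11775 928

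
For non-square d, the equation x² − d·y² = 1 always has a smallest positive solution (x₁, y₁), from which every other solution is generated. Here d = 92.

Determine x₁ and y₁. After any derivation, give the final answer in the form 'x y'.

[9; 1,1,2,4,2,1,1,18] for √92; ℓ=8 ⇒ convergent index 7
step 0: (9, 1)  from 9·(1,0) + (0,1)
…
step 2: (19, 2)  from 1·(10,1) + (9,1)
…
step 6: (681, 71)  from 1·(470,49) + (211,22)
step 7: (1151, 120)  from 1·(681,71) + (470,49)
(x₁, y₁) = (1151, 120);  1151² − 92·120² = 1 ✓

1151 120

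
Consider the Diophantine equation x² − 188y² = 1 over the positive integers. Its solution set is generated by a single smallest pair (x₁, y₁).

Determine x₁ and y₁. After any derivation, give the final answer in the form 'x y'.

4607 336

d=188: √d = [13; 1,2,2,6,2,2,1,26] (ℓ=8, even), read p_7/q_7
k=0  a_k=13  p_k/q_k = 13/1
k=1  a_k=1  p_k/q_k = 14/1
k=2  a_k=2  p_k/q_k = 41/3
k=3  a_k=2  p_k/q_k = 96/7
k=4  a_k=6  p_k/q_k = 617/45
k=5  a_k=2  p_k/q_k = 1330/97
k=6  a_k=2  p_k/q_k = 3277/239
k=7  a_k=1  p_k/q_k = 4607/336
→ (4607, 336).  Check: 4607²=21224449, 188·336²=21224448, difference 1.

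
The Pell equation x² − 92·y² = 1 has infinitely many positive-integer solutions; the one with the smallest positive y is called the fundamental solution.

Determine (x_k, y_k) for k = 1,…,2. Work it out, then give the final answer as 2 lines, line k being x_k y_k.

[9; 1,1,2,4,2,1,1,18] for √92; ℓ=8 ⇒ convergent index 7
k=0  a_k=9  p_k/q_k = 9/1
k=1  a_k=1  p_k/q_k = 10/1
…
k=6  a_k=1  p_k/q_k = 681/71
k=7  a_k=1  p_k/q_k = 1151/120
→ (1151, 120).  Check: 1151²=1324801, 92·120²=1324800, difference 1.
k=2:  x_2 = 1151·1151+92·120·120 = 2649601,  y_2 = 1151·120+120·1151 = 276240

1151 120
2649601 276240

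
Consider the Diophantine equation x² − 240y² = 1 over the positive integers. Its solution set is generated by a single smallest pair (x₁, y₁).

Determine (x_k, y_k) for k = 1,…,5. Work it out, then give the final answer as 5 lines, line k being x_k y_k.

31 2
1921 124
119071 7686
7380481 476408
457470751 29529610

√240 → a₀=15, period (2,30); ℓ=2 even so k=1
i=0: a=15 ⇒ p=15, q=1
i=1: a=2 ⇒ p=31, q=2
→ (31, 2).  Check: 31²=961, 240·2²=960, difference 1.
n=2: (31,2)∘(31,2) = (31·31+240·2·2, 31·2+2·31) = (1921,124)
n=3: (1921,124)∘(31,2) = (31·1921+240·2·124, 31·124+2·1921) = (119071,7686)
n=4: (119071,7686)∘(31,2) = (31·119071+240·2·7686, 31·7686+2·119071) = (7380481,476408)
n=5: (7380481,476408)∘(31,2) = (31·7380481+240·2·476408, 31·476408+2·7380481) = (457470751,29529610)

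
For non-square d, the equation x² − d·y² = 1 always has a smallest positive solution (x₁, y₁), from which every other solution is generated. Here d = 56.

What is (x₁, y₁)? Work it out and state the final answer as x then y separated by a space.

15 2

√56 → a₀=7, period (2,14); ℓ=2 even so k=1
a_0=7:  p_0=7·1+0=7,  q_0=7·0+1=1
a_1=2:  p_1=2·7+1=15,  q_1=2·1+0=2
(x₁, y₁) = (15, 2);  15² − 56·2² = 1 ✓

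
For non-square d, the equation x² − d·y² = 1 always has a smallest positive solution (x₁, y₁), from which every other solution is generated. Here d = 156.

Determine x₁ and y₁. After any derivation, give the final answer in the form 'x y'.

25 2

[12; 2,24] for √156; ℓ=2 ⇒ convergent index 1
i=0: a=12 ⇒ p=12, q=1
i=1: a=2 ⇒ p=25, q=2
→ (25, 2).  Check: 25²=625, 156·2²=624, difference 1.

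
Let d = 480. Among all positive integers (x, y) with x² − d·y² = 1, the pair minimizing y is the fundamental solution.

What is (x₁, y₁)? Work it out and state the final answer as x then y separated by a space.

√480 = [21; 1,9,1,42, …], period ℓ=4 (even) → k=3
i=0: a=21 ⇒ p=21, q=1
…
i=2: a=9 ⇒ p=219, q=10
i=3: a=1 ⇒ p=241, q=11
(x₁, y₁) = (241, 11);  241² − 480·11² = 1 ✓

241 11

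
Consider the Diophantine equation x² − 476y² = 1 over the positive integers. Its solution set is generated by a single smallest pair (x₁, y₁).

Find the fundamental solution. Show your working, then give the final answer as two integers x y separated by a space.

d=476: √d = [21; 1,4,2,10,2,4,1,42] (ℓ=8, even), read p_7/q_7
k=0  a_k=21  p_k/q_k = 21/1
…
k=6  a_k=4  p_k/q_k = 23541/1079
k=7  a_k=1  p_k/q_k = 28799/1320
→ (28799, 1320).  Check: 28799²=829382401, 476·1320²=829382400, difference 1.

28799 1320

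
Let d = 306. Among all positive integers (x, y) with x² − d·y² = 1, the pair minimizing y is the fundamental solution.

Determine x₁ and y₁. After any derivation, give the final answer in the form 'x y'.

35 2

√306 → a₀=17, period (2,34); ℓ=2 even so k=1
k=0  a_k=17  p_k/q_k = 17/1
k=1  a_k=2  p_k/q_k = 35/2
fundamental: x₁=35, y₁=2  (since 1225 − 306·4 = 1)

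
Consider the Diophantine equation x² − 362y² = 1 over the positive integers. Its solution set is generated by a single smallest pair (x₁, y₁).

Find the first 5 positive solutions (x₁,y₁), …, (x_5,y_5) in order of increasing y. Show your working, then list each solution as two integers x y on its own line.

723 38
1045457 54948
1511730099 79454770
2185960677697 114891542472
3160897628219763 166133090959742

[19; 38] for √362; ℓ=1 ⇒ convergent index 1
step 0: (19, 1)  from 19·(1,0) + (0,1)
step 1: (723, 38)  from 38·(19,1) + (1,0)
(x₁, y₁) = (723, 38);  723² − 362·38² = 1 ✓
n=2: (723,38)∘(723,38) = (723·723+362·38·38, 723·38+38·723) = (1045457,54948)
n=3: (1045457,54948)∘(723,38) = (723·1045457+362·38·54948, 723·54948+38·1045457) = (1511730099,79454770)
n=4: (1511730099,79454770)∘(723,38) = (723·1511730099+362·38·79454770, 723·79454770+38·1511730099) = (2185960677697,114891542472)
n=5: (2185960677697,114891542472)∘(723,38) = (723·2185960677697+362·38·114891542472, 723·114891542472+38·2185960677697) = (3160897628219763,166133090959742)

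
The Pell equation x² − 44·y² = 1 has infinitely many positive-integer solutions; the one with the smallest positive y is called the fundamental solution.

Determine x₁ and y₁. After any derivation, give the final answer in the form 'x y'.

d=44: √d = [6; 1,1,1,2,1,1,1,12] (ℓ=8, even), read p_7/q_7
a_0=6:  p_0=6·1+0=6,  q_0=6·0+1=1
a_1=1:  p_1=1·6+1=7,  q_1=1·1+0=1
a_2=1:  p_2=1·7+6=13,  q_2=1·1+1=2
a_3=1:  p_3=1·13+7=20,  q_3=1·2+1=3
a_4=2:  p_4=2·20+13=53,  q_4=2·3+2=8
a_5=1:  p_5=1·53+20=73,  q_5=1·8+3=11
a_6=1:  p_6=1·73+53=126,  q_6=1·11+8=19
a_7=1:  p_7=1·126+73=199,  q_7=1·19+11=30
→ (199, 30).  Check: 199²=39601, 44·30²=39600, difference 1.

199 30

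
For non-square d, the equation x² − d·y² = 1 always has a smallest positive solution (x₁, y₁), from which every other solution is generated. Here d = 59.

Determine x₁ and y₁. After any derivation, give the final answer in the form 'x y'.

530 69

d=59: √d = [7; 1,2,7,2,1,14] (ℓ=6, even), read p_5/q_5
k=0  a_k=7  p_k/q_k = 7/1
k=1  a_k=1  p_k/q_k = 8/1
…
k=4  a_k=2  p_k/q_k = 361/47
k=5  a_k=1  p_k/q_k = 530/69
fundamental: x₁=530, y₁=69  (since 280900 − 59·4761 = 1)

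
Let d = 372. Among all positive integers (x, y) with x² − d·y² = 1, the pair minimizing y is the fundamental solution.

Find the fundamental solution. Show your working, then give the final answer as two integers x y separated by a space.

12151 630

[19; 3,2,12,2,3,38] for √372; ℓ=6 ⇒ convergent index 5
k=0  a_k=19  p_k/q_k = 19/1
k=1  a_k=3  p_k/q_k = 58/3
k=2  a_k=2  p_k/q_k = 135/7
…
k=4  a_k=2  p_k/q_k = 3491/181
k=5  a_k=3  p_k/q_k = 12151/630
fundamental: x₁=12151, y₁=630  (since 147646801 − 372·396900 = 1)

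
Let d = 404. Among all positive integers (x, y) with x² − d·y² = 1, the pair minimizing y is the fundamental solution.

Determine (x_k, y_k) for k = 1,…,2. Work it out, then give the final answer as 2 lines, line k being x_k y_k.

√404 → a₀=20, period (10,40); ℓ=2 even so k=1
a_0=20:  p_0=20·1+0=20,  q_0=20·0+1=1
a_1=10:  p_1=10·20+1=201,  q_1=10·1+0=10
fundamental: x₁=201, y₁=10  (since 40401 − 404·100 = 1)
k=2:  x_2 = 201·201+404·10·10 = 80801,  y_2 = 201·10+10·201 = 4020

201 10
80801 4020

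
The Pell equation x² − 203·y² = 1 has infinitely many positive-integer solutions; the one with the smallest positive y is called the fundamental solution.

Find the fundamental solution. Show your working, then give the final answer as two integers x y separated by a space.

57 4

√203 = [14; 4,28, …], period ℓ=2 (even) → k=1
k=0  a_k=14  p_k/q_k = 14/1
k=1  a_k=4  p_k/q_k = 57/4
fundamental: x₁=57, y₁=4  (since 3249 − 203·16 = 1)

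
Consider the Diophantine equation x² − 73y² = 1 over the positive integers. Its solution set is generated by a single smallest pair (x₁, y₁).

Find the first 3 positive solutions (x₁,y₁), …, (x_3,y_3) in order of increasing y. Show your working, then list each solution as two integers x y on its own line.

√73 = [8; 1,1,5,5,1,1,16, …], period ℓ=7 (odd) → k=13
a_0=8:  p_0=8·1+0=8,  q_0=8·0+1=1
…
a_2=1:  p_2=1·9+8=17,  q_2=1·1+1=2
…
a_4=5:  p_4=5·94+17=487,  q_4=5·11+2=57
…
a_7=16:  p_7=16·1068+581=17669,  q_7=16·125+68=2068
a_8=1:  p_8=1·17669+1068=18737,  q_8=1·2068+125=2193
a_9=1:  p_9=1·18737+17669=36406,  q_9=1·2193+2068=4261
…
a_12=1:  p_12=1·1040241+200767=1241008,  q_12=1·121751+23498=145249
a_13=1:  p_13=1·1241008+1040241=2281249,  q_13=1·145249+121751=267000
fundamental: x₁=2281249, y₁=267000  (since 5204097000001 − 73·71289000000 = 1)
n=2: (2281249,267000)∘(2281249,267000) = (2281249·2281249+73·267000·267000, 2281249·267000+267000·2281249) = (10408194000001,1218186966000)
n=3: (10408194000001,1218186966000)∘(2281249,267000) = (2281249·10408194000001+73·267000·1218186966000, 2281249·1218186966000+267000·10408194000001) = (47487364308614281249,5557975596000801000)

2281249 267000
10408194000001 1218186966000
47487364308614281249 5557975596000801000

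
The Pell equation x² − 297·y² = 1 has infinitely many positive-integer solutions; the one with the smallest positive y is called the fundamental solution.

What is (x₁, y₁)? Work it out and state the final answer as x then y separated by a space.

48599 2820

[17; 4,3,1,1,2,1,1,3,4,34] for √297; ℓ=10 ⇒ convergent index 9
i=0: a=17 ⇒ p=17, q=1
…
i=2: a=3 ⇒ p=224, q=13
i=3: a=1 ⇒ p=293, q=17
i=4: a=1 ⇒ p=517, q=30
i=5: a=2 ⇒ p=1327, q=77
i=6: a=1 ⇒ p=1844, q=107
…
i=8: a=3 ⇒ p=11357, q=659
i=9: a=4 ⇒ p=48599, q=2820
(x₁, y₁) = (48599, 2820);  48599² − 297·2820² = 1 ✓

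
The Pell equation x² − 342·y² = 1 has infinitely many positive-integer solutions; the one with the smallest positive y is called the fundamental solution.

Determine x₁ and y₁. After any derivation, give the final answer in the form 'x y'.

37 2

√342 → a₀=18, period (2,36); ℓ=2 even so k=1
k=0  a_k=18  p_k/q_k = 18/1
k=1  a_k=2  p_k/q_k = 37/2
(x₁, y₁) = (37, 2);  37² − 342·2² = 1 ✓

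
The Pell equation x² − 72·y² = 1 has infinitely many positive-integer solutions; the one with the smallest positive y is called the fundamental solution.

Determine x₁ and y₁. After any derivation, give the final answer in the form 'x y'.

17 2

[8; 2,16] for √72; ℓ=2 ⇒ convergent index 1
step 0: (8, 1)  from 8·(1,0) + (0,1)
step 1: (17, 2)  from 2·(8,1) + (1,0)
(x₁, y₁) = (17, 2);  17² − 72·2² = 1 ✓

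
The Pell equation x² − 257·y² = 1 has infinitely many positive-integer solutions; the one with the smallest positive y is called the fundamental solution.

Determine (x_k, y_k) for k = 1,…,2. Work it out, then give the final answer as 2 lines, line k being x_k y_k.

d=257: √d = [16; 32] (ℓ=1, odd), read p_1/q_1
step 0: (16, 1)  from 16·(1,0) + (0,1)
step 1: (513, 32)  from 32·(16,1) + (1,0)
→ (513, 32).  Check: 513²=263169, 257·32²=263168, difference 1.
(x_2, y_2) = (513·513 + 257·32·32, 513·32 + 32·513) = (526337, 32832)

513 32
526337 32832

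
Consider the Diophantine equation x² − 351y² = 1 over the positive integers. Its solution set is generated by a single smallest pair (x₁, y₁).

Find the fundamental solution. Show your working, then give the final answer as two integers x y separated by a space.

√351 → a₀=18, period (1,2,1,3,2,2,2,3,1,2,1,36); ℓ=12 even so k=11
k=0  a_k=18  p_k/q_k = 18/1
…
k=2  a_k=2  p_k/q_k = 56/3
k=3  a_k=1  p_k/q_k = 75/4
…
k=6  a_k=2  p_k/q_k = 1555/83
…
k=10  a_k=2  p_k/q_k = 45882/2449
k=11  a_k=1  p_k/q_k = 62425/3332
(x₁, y₁) = (62425, 3332);  62425² − 351·3332² = 1 ✓

62425 3332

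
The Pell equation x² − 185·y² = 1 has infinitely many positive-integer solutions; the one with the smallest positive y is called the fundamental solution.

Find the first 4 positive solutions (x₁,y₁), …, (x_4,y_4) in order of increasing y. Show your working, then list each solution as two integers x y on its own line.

9249 680
171088001 12578640
3164785833249 232679682040
58542208172352001 4304108745797280

d=185: √d = [13; 1,1,1,1,26] (ℓ=5, odd), read p_9/q_9
a_0=13:  p_0=13·1+0=13,  q_0=13·0+1=1
a_1=1:  p_1=1·13+1=14,  q_1=1·1+0=1
a_2=1:  p_2=1·14+13=27,  q_2=1·1+1=2
a_3=1:  p_3=1·27+14=41,  q_3=1·2+1=3
a_4=1:  p_4=1·41+27=68,  q_4=1·3+2=5
a_5=26:  p_5=26·68+41=1809,  q_5=26·5+3=133
a_6=1:  p_6=1·1809+68=1877,  q_6=1·133+5=138
a_7=1:  p_7=1·1877+1809=3686,  q_7=1·138+133=271
a_8=1:  p_8=1·3686+1877=5563,  q_8=1·271+138=409
a_9=1:  p_9=1·5563+3686=9249,  q_9=1·409+271=680
→ (9249, 680).  Check: 9249²=85544001, 185·680²=85544000, difference 1.
k=2:  x_2 = 9249·9249+185·680·680 = 171088001,  y_2 = 9249·680+680·9249 = 12578640
k=3:  x_3 = 9249·171088001+185·680·12578640 = 3164785833249,  y_3 = 9249·12578640+680·171088001 = 232679682040
k=4:  x_4 = 9249·3164785833249+185·680·232679682040 = 58542208172352001,  y_4 = 9249·232679682040+680·3164785833249 = 4304108745797280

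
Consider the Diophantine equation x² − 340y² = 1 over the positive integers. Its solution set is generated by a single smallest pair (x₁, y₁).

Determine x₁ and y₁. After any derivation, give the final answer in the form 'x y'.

√340 → a₀=18, period (2,3,1,1,1,…,3,2,36); ℓ=14 even so k=13
k=0  a_k=18  p_k/q_k = 18/1
k=1  a_k=2  p_k/q_k = 37/2
k=2  a_k=3  p_k/q_k = 129/7
…
k=4  a_k=1  p_k/q_k = 295/16
k=5  a_k=1  p_k/q_k = 461/25
k=6  a_k=1  p_k/q_k = 756/41
k=7  a_k=8  p_k/q_k = 6509/353
k=8  a_k=1  p_k/q_k = 7265/394
k=9  a_k=1  p_k/q_k = 13774/747
k=10  a_k=1  p_k/q_k = 21039/1141
k=11  a_k=1  p_k/q_k = 34813/1888
k=12  a_k=3  p_k/q_k = 125478/6805
k=13  a_k=2  p_k/q_k = 285769/15498
→ (285769, 15498).  Check: 285769²=81663921361, 340·15498²=81663921360, difference 1.

285769 15498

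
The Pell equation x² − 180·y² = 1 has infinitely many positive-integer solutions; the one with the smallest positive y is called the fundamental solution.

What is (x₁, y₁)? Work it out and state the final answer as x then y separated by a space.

d=180: √d = [13; 2,2,2,26] (ℓ=4, even), read p_3/q_3
step 0: (13, 1)  from 13·(1,0) + (0,1)
…
step 2: (67, 5)  from 2·(27,2) + (13,1)
step 3: (161, 12)  from 2·(67,5) + (27,2)
→ (161, 12).  Check: 161²=25921, 180·12²=25920, difference 1.

161 12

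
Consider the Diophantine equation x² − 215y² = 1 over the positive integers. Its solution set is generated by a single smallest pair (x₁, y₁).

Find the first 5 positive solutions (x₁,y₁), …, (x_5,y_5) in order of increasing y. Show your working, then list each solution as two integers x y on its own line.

44 3
3871 264
340604 23229
29969281 2043888
2636956124 179838915

√215 = [14; 1,1,1,28, …], period ℓ=4 (even) → k=3
k=0  a_k=14  p_k/q_k = 14/1
k=1  a_k=1  p_k/q_k = 15/1
k=2  a_k=1  p_k/q_k = 29/2
k=3  a_k=1  p_k/q_k = 44/3
(x₁, y₁) = (44, 3);  44² − 215·3² = 1 ✓
n=2: (44,3)∘(44,3) = (44·44+215·3·3, 44·3+3·44) = (3871,264)
n=3: (3871,264)∘(44,3) = (44·3871+215·3·264, 44·264+3·3871) = (340604,23229)
n=4: (340604,23229)∘(44,3) = (44·340604+215·3·23229, 44·23229+3·340604) = (29969281,2043888)
n=5: (29969281,2043888)∘(44,3) = (44·29969281+215·3·2043888, 44·2043888+3·29969281) = (2636956124,179838915)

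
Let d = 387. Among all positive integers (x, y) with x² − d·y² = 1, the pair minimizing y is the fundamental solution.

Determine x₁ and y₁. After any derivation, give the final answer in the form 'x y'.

3482 177

[19; 1,2,19,2,1,38] for √387; ℓ=6 ⇒ convergent index 5
a_0=19:  p_0=19·1+0=19,  q_0=19·0+1=1
…
a_4=2:  p_4=2·1141+59=2341,  q_4=2·58+3=119
a_5=1:  p_5=1·2341+1141=3482,  q_5=1·119+58=177
→ (3482, 177).  Check: 3482²=12124324, 387·177²=12124323, difference 1.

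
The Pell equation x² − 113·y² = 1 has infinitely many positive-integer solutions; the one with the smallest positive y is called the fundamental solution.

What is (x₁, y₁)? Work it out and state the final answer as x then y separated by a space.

√113 → a₀=10, period (1,1,1,2,2,1,1,1,20); ℓ=9 odd so k=17
step 0: (10, 1)  from 10·(1,0) + (0,1)
step 1: (11, 1)  from 1·(10,1) + (1,0)
…
step 5: (202, 19)  from 2·(85,8) + (32,3)
…
step 7: (489, 46)  from 1·(287,27) + (202,19)
step 8: (776, 73)  from 1·(489,46) + (287,27)
step 9: (16009, 1506)  from 20·(776,73) + (489,46)
…
step 11: (32794, 3085)  from 1·(16785,1579) + (16009,1506)
…
step 13: (131952, 12413)  from 2·(49579,4664) + (32794,3085)
step 14: (313483, 29490)  from 2·(131952,12413) + (49579,4664)
…
step 16: (758918, 71393)  from 1·(445435,41903) + (313483,29490)
step 17: (1204353, 113296)  from 1·(758918,71393) + (445435,41903)
fundamental: x₁=1204353, y₁=113296  (since 1450466148609 − 113·12835983616 = 1)

1204353 113296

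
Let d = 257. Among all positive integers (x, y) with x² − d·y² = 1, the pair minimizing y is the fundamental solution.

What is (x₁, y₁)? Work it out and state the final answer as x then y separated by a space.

513 32

d=257: √d = [16; 32] (ℓ=1, odd), read p_1/q_1
i=0: a=16 ⇒ p=16, q=1
i=1: a=32 ⇒ p=513, q=32
→ (513, 32).  Check: 513²=263169, 257·32²=263168, difference 1.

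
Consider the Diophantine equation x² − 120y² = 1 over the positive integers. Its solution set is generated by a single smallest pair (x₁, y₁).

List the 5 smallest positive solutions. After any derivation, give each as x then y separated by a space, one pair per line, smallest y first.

d=120: √d = [10; 1,20] (ℓ=2, even), read p_1/q_1
a_0=10:  p_0=10·1+0=10,  q_0=10·0+1=1
a_1=1:  p_1=1·10+1=11,  q_1=1·1+0=1
(x₁, y₁) = (11, 1);  11² − 120·1² = 1 ✓
k=2:  x_2 = 11·11+120·1·1 = 241,  y_2 = 11·1+1·11 = 22
k=3:  x_3 = 11·241+120·1·22 = 5291,  y_3 = 11·22+1·241 = 483
k=4:  x_4 = 11·5291+120·1·483 = 116161,  y_4 = 11·483+1·5291 = 10604
k=5:  x_5 = 11·116161+120·1·10604 = 2550251,  y_5 = 11·10604+1·116161 = 232805

11 1
241 22
5291 483
116161 10604
2550251 232805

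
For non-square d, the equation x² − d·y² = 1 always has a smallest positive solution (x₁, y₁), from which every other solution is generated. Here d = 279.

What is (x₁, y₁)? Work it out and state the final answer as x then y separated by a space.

1520 91

[16; 1,2,2,1,2,2,1,32] for √279; ℓ=8 ⇒ convergent index 7
step 0: (16, 1)  from 16·(1,0) + (0,1)
step 1: (17, 1)  from 1·(16,1) + (1,0)
step 2: (50, 3)  from 2·(17,1) + (16,1)
step 3: (117, 7)  from 2·(50,3) + (17,1)
step 4: (167, 10)  from 1·(117,7) + (50,3)
step 5: (451, 27)  from 2·(167,10) + (117,7)
step 6: (1069, 64)  from 2·(451,27) + (167,10)
step 7: (1520, 91)  from 1·(1069,64) + (451,27)
fundamental: x₁=1520, y₁=91  (since 2310400 − 279·8281 = 1)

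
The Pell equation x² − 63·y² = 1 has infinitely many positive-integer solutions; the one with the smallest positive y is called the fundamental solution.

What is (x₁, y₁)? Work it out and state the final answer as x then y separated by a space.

√63 = [7; 1,14, …], period ℓ=2 (even) → k=1
i=0: a=7 ⇒ p=7, q=1
i=1: a=1 ⇒ p=8, q=1
(x₁, y₁) = (8, 1);  8² − 63·1² = 1 ✓

8 1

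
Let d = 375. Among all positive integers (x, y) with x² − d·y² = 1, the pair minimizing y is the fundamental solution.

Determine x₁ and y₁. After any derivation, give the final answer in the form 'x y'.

15124 781

[19; 2,1,2,1,5,1,2,1,2,38] for √375; ℓ=10 ⇒ convergent index 9
step 0: (19, 1)  from 19·(1,0) + (0,1)
…
step 2: (58, 3)  from 1·(39,2) + (19,1)
step 3: (155, 8)  from 2·(58,3) + (39,2)
step 4: (213, 11)  from 1·(155,8) + (58,3)
…
step 7: (4086, 211)  from 2·(1433,74) + (1220,63)
step 8: (5519, 285)  from 1·(4086,211) + (1433,74)
step 9: (15124, 781)  from 2·(5519,285) + (4086,211)
fundamental: x₁=15124, y₁=781  (since 228735376 − 375·609961 = 1)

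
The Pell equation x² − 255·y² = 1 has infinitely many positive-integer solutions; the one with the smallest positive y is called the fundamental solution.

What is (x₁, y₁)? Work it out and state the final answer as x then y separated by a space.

d=255: √d = [15; 1,30] (ℓ=2, even), read p_1/q_1
i=0: a=15 ⇒ p=15, q=1
i=1: a=1 ⇒ p=16, q=1
→ (16, 1).  Check: 16²=256, 255·1²=255, difference 1.

16 1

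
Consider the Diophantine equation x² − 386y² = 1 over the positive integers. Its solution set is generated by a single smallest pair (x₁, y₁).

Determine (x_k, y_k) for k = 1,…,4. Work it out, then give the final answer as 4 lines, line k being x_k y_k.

111555 5678
24889036049 1266818580
5552992832780835 282639893378122
1238928230896843060801 63059786610325980840

√386 → a₀=19, period (1,1,1,4,1,18,1,4,1,1,1,38); ℓ=12 even so k=11
step 0: (19, 1)  from 19·(1,0) + (0,1)
step 1: (20, 1)  from 1·(19,1) + (1,0)
step 2: (39, 2)  from 1·(20,1) + (19,1)
…
step 4: (275, 14)  from 4·(59,3) + (39,2)
step 5: (334, 17)  from 1·(275,14) + (59,3)
step 6: (6287, 320)  from 18·(334,17) + (275,14)
step 7: (6621, 337)  from 1·(6287,320) + (334,17)
step 8: (32771, 1668)  from 4·(6621,337) + (6287,320)
step 9: (39392, 2005)  from 1·(32771,1668) + (6621,337)
step 10: (72163, 3673)  from 1·(39392,2005) + (32771,1668)
step 11: (111555, 5678)  from 1·(72163,3673) + (39392,2005)
→ (111555, 5678).  Check: 111555²=12444518025, 386·5678²=12444518024, difference 1.
(111555+5678√386)^2 = 24889036049 + 1266818580√386
(111555+5678√386)^3 = 5552992832780835 + 282639893378122√386
(111555+5678√386)^4 = 1238928230896843060801 + 63059786610325980840√386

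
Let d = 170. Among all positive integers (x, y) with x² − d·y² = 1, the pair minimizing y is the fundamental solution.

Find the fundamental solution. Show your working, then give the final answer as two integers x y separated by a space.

339 26

√170 → a₀=13, period (26); ℓ=1 odd so k=1
step 0: (13, 1)  from 13·(1,0) + (0,1)
step 1: (339, 26)  from 26·(13,1) + (1,0)
(x₁, y₁) = (339, 26);  339² − 170·26² = 1 ✓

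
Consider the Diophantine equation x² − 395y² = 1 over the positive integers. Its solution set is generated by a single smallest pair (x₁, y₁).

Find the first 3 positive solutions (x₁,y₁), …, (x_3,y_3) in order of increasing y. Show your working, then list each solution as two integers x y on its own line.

159 8
50561 2544
16078239 808984

√395 → a₀=19, period (1,6,1,38); ℓ=4 even so k=3
k=0  a_k=19  p_k/q_k = 19/1
…
k=2  a_k=6  p_k/q_k = 139/7
k=3  a_k=1  p_k/q_k = 159/8
fundamental: x₁=159, y₁=8  (since 25281 − 395·64 = 1)
n=2: (159,8)∘(159,8) = (159·159+395·8·8, 159·8+8·159) = (50561,2544)
n=3: (50561,2544)∘(159,8) = (159·50561+395·8·2544, 159·2544+8·50561) = (16078239,808984)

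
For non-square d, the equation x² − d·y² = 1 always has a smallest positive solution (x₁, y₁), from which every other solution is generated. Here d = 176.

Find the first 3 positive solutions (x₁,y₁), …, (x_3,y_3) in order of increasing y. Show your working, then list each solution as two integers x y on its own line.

199 15
79201 5970
31521799 2376045

√176 = [13; 3,1,3,26, …], period ℓ=4 (even) → k=3
k=0  a_k=13  p_k/q_k = 13/1
…
k=2  a_k=1  p_k/q_k = 53/4
k=3  a_k=3  p_k/q_k = 199/15
fundamental: x₁=199, y₁=15  (since 39601 − 176·225 = 1)
(199+15√176)^2 = 79201 + 5970√176
(199+15√176)^3 = 31521799 + 2376045√176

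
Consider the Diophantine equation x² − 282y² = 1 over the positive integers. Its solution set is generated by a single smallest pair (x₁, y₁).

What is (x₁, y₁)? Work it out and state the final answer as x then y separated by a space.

2351 140

√282 → a₀=16, period (1,3,1,4,1,3,1,32); ℓ=8 even so k=7
i=0: a=16 ⇒ p=16, q=1
…
i=2: a=3 ⇒ p=67, q=4
…
i=5: a=1 ⇒ p=487, q=29
i=6: a=3 ⇒ p=1864, q=111
i=7: a=1 ⇒ p=2351, q=140
(x₁, y₁) = (2351, 140);  2351² − 282·140² = 1 ✓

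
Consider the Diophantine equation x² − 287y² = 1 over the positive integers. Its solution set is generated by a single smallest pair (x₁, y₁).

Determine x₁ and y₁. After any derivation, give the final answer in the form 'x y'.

288 17

[16; 1,15,1,32] for √287; ℓ=4 ⇒ convergent index 3
a_0=16:  p_0=16·1+0=16,  q_0=16·0+1=1
…
a_2=15:  p_2=15·17+16=271,  q_2=15·1+1=16
a_3=1:  p_3=1·271+17=288,  q_3=1·16+1=17
(x₁, y₁) = (288, 17);  288² − 287·17² = 1 ✓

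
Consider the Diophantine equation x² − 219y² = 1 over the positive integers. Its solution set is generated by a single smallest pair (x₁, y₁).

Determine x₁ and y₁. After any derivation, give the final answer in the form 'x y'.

√219 = [14; 1,3,1,28, …], period ℓ=4 (even) → k=3
k=0  a_k=14  p_k/q_k = 14/1
k=1  a_k=1  p_k/q_k = 15/1
k=2  a_k=3  p_k/q_k = 59/4
k=3  a_k=1  p_k/q_k = 74/5
fundamental: x₁=74, y₁=5  (since 5476 − 219·25 = 1)

74 5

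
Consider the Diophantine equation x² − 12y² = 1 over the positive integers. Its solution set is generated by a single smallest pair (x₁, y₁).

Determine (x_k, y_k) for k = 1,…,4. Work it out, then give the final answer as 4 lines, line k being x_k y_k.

√12 = [3; 2,6, …], period ℓ=2 (even) → k=1
i=0: a=3 ⇒ p=3, q=1
i=1: a=2 ⇒ p=7, q=2
→ (7, 2).  Check: 7²=49, 12·2²=48, difference 1.
n=2: (7,2)∘(7,2) = (7·7+12·2·2, 7·2+2·7) = (97,28)
n=3: (97,28)∘(7,2) = (7·97+12·2·28, 7·28+2·97) = (1351,390)
n=4: (1351,390)∘(7,2) = (7·1351+12·2·390, 7·390+2·1351) = (18817,5432)

7 2
97 28
1351 390
18817 5432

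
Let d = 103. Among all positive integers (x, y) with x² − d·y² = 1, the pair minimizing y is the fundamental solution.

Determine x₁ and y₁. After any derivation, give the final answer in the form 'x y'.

227528 22419

√103 = [10; 6,1,2,1,1,9,1,1,2,1,6,20, …], period ℓ=12 (even) → k=11
a_0=10:  p_0=10·1+0=10,  q_0=10·0+1=1
a_1=6:  p_1=6·10+1=61,  q_1=6·1+0=6
a_2=1:  p_2=1·61+10=71,  q_2=1·6+1=7
a_3=2:  p_3=2·71+61=203,  q_3=2·7+6=20
a_4=1:  p_4=1·203+71=274,  q_4=1·20+7=27
a_5=1:  p_5=1·274+203=477,  q_5=1·27+20=47
a_6=9:  p_6=9·477+274=4567,  q_6=9·47+27=450
a_7=1:  p_7=1·4567+477=5044,  q_7=1·450+47=497
a_8=1:  p_8=1·5044+4567=9611,  q_8=1·497+450=947
a_9=2:  p_9=2·9611+5044=24266,  q_9=2·947+497=2391
a_10=1:  p_10=1·24266+9611=33877,  q_10=1·2391+947=3338
a_11=6:  p_11=6·33877+24266=227528,  q_11=6·3338+2391=22419
→ (227528, 22419).  Check: 227528²=51768990784, 103·22419²=51768990783, difference 1.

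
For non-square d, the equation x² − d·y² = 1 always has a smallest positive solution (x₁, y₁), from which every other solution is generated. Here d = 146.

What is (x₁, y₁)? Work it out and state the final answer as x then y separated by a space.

145 12

d=146: √d = [12; 12,24] (ℓ=2, even), read p_1/q_1
k=0  a_k=12  p_k/q_k = 12/1
k=1  a_k=12  p_k/q_k = 145/12
fundamental: x₁=145, y₁=12  (since 21025 − 146·144 = 1)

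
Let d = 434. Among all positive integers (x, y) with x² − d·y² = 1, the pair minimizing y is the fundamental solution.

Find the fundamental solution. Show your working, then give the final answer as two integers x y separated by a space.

125 6

√434 = [20; 1,4,1,40, …], period ℓ=4 (even) → k=3
step 0: (20, 1)  from 20·(1,0) + (0,1)
…
step 2: (104, 5)  from 4·(21,1) + (20,1)
step 3: (125, 6)  from 1·(104,5) + (21,1)
(x₁, y₁) = (125, 6);  125² − 434·6² = 1 ✓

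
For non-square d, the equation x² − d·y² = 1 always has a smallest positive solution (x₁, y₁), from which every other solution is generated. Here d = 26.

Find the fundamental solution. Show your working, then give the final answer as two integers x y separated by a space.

51 10

√26 → a₀=5, period (10); ℓ=1 odd so k=1
k=0  a_k=5  p_k/q_k = 5/1
k=1  a_k=10  p_k/q_k = 51/10
fundamental: x₁=51, y₁=10  (since 2601 − 26·100 = 1)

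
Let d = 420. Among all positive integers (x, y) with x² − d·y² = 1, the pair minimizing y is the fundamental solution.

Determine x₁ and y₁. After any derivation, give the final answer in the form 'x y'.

41 2

√420 = [20; 2,40, …], period ℓ=2 (even) → k=1
a_0=20:  p_0=20·1+0=20,  q_0=20·0+1=1
a_1=2:  p_1=2·20+1=41,  q_1=2·1+0=2
→ (41, 2).  Check: 41²=1681, 420·2²=1680, difference 1.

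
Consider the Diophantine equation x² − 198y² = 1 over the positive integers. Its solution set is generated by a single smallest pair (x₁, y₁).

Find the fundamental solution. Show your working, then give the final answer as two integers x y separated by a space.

197 14

[14; 14,28] for √198; ℓ=2 ⇒ convergent index 1
step 0: (14, 1)  from 14·(1,0) + (0,1)
step 1: (197, 14)  from 14·(14,1) + (1,0)
→ (197, 14).  Check: 197²=38809, 198·14²=38808, difference 1.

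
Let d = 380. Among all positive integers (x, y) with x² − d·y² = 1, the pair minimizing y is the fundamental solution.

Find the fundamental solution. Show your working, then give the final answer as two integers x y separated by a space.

d=380: √d = [19; 2,38] (ℓ=2, even), read p_1/q_1
k=0  a_k=19  p_k/q_k = 19/1
k=1  a_k=2  p_k/q_k = 39/2
→ (39, 2).  Check: 39²=1521, 380·2²=1520, difference 1.

39 2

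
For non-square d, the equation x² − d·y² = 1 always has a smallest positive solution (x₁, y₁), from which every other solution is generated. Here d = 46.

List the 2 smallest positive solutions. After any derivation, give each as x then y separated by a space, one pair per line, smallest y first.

√46 → a₀=6, period (1,3,1,1,2,6,2,1,1,3,1,12); ℓ=12 even so k=11
k=0  a_k=6  p_k/q_k = 6/1
…
k=3  a_k=1  p_k/q_k = 34/5
…
k=10  a_k=3  p_k/q_k = 19038/2807
k=11  a_k=1  p_k/q_k = 24335/3588
fundamental: x₁=24335, y₁=3588  (since 592192225 − 46·12873744 = 1)
(x_2, y_2) = (24335·24335 + 46·3588·3588, 24335·3588 + 3588·24335) = (1184384449, 174627960)

24335 3588
1184384449 174627960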